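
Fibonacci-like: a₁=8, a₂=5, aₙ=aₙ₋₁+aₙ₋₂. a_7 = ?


Computing iteratively: 8, 5, 13, 18, 31, 49, 80
a_7 = 80

a_7 = 80


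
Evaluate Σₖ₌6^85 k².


Σₖ₌6^85 k² = Σₖ₌₁^85 k² − Σₖ₌₁^5 k²
= 85·86·171/6 − 5·6·11/6
= 208335 − 55 = 208280

Σk² = 208280


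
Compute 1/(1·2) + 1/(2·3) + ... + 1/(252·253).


1/(k(k+1)) = 1/k - 1/(k+1) (partial fractions)
Telescoping: Σ = 1 - 1/253 = 252/253

Sum = 252/253


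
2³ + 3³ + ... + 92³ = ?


Σₖ₌2^92 k³ = [92·93/2]² − [1·2/2]²
= 18301284 − 1 = 18301283

Σk³ = 18301283


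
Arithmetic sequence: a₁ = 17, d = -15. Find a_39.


aₙ = a₁ + (n-1)d
= 17 + (39-1)×-15
= 17 - 570
= -553

a_39 = -553


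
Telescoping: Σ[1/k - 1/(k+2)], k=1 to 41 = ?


Telescoping with gap 2: two head and two tail terms survive.
= (1 + 1/2) - (1/42 + 1/43)
= 3/2 - 1/42 - 1/43 = 1312/903

Sum = 1312/903


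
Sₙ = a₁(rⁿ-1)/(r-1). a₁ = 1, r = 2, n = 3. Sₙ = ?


Sₙ = 1×(2^3 - 1)/(2 - 1)
= 1×(8 - 1)/1
= 1×7/1
= 7

S_3 = 7


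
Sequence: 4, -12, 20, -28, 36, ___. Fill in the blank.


Pattern: alternating sign, magnitude arithmetic (d=8)
Terms: 4, -12, 20, -28, 36
Next term = -44

Next term = -44


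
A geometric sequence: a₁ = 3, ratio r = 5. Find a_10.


aₙ = a₁·r^(n-1)
= 3×5^9
= 3×1953125
= 5859375

a_10 = 5859375


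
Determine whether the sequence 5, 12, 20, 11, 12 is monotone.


Differences: 7, 8, -9, 1
Difference at position 1 is +7 (> 0) but position 3 is -9 (< 0) — sequence both rises and falls
→ NOT monotonic

Not monotonic


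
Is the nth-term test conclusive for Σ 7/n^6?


lim(n→∞) 7/n^6 = 0
lim aₙ = 0 → nth-term test is INCONCLUSIVE
(Need other tests; this is actually a convergent p-series with p=6 > 1)

Inconclusive (lim aₙ = 0; need another test)


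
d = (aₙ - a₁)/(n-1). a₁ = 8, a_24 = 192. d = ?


d = (aₙ - a₁)/(n-1)
= (192 - 8)/(24-1)
= 184/23 = 8

d = 8


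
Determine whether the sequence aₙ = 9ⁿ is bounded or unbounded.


aₙ = 9ⁿ → as n→∞, aₙ→∞ (since base 9 > 1)
No finite upper bound exists
The sequence is UNBOUNDED

Unbounded (aₙ → ∞ as n → ∞)


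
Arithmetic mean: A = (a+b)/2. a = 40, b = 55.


AM = (40 + 55)/2 = 95/2 = 47.5

AM = 47.5


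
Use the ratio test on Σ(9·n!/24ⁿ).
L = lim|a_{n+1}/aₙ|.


aₙ = 9·n!/24^n
a_{n+1}/aₙ = (n+1)!/24^(n+1) × 24^n/n!  (constant 9 cancels)
= (n+1)/24
L = lim(n→∞) (n+1)/24 = ∞
L > 1 → series DIVERGES

Diverges (ratio test: L = ∞ > 1)


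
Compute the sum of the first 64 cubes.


n(n+1)/2 = 64×65/2 = 2080
Σk³ = 2080² = 4326400

Σk³ = 4326400


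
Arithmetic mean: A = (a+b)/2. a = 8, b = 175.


AM = (8 + 175)/2 = 183/2 = 91.5

AM = 91.5


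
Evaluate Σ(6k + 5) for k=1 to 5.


Σ(6k+5) = 6·Σk + 5·n
= 6·15 + 5·5
= 90 + 25 = 115

Σ = 115


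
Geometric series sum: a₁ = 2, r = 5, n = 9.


Sₙ = 2×(5^9 - 1)/(5 - 1)
= 2×(1953125 - 1)/4
= 2×1953124/4
= 976562

S_9 = 976562


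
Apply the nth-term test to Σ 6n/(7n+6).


lim(n→∞) 6n/(7n+6) = 6/7 = 6/7  (divide numerator and denominator by n)
lim aₙ = 6/7 ≠ 0 → series DIVERGES

Diverges (lim aₙ = 6/7 ≠ 0)


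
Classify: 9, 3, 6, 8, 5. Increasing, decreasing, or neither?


Differences: -6, 3, 2, -3
Difference at position 2 is +3 (> 0) but position 1 is -6 (< 0) — sequence both rises and falls
→ NOT monotonic

Not monotonic


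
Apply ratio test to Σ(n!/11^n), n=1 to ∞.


aₙ = n!/11^n
a_{n+1}/aₙ = (n+1)!/11^(n+1) × 11^n/n!
= (n+1)/11
L = lim(n→∞) (n+1)/11 = ∞
L > 1 → series DIVERGES

Diverges (ratio test: L = ∞ > 1)


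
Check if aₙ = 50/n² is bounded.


a₁ = 50, a₂ = 50/4, a₃ = 50/9, ...
0 < aₙ ≤ 50 for all n ≥ 1
The sequence IS bounded

Bounded (0 < aₙ ≤ 50)


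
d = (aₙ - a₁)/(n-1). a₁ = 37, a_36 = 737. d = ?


d = (aₙ - a₁)/(n-1)
= (737 - 37)/(36-1)
= 700/35 = 20

d = 20


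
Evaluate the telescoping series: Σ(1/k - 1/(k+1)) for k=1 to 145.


Telescoping: adjacent terms cancel.
= 1/1 - 1/146
= 1 - 1/146 = 145/146

Sum = 145/146


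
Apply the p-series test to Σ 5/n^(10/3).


p-series test: Σ c/n^p converges if p > 1, diverges if p ≤ 1 (constant c > 0 doesn't affect convergence).
p = 10/3
10/3 > 1 → CONVERGES

Converges (p = 10/3 > 1)


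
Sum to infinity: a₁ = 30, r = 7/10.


S∞ = a₁/(1-r) = 30/(1 - 7/10)
= 30/(3/10)
= 100

S∞ = 100


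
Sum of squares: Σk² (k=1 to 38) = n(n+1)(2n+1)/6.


n = 38
n(n+1)(2n+1)/6 = 38×39×77/6
= 114114/6 = 19019

Σk² = 19019


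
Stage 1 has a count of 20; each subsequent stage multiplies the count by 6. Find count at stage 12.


aₙ = a₁·r^(n-1)
= 20×6^11
= 20×362797056
= 7255941120

a_12 = 7255941120


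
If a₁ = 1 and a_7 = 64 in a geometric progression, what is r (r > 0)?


r^(n-1) = aₙ/a₁
r^6 = 64/1 = 64
r = 64^(1/6)
= ±2; taking r > 0 gives r = 2

r = 2


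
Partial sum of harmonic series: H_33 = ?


H_33 = 1/1 + 1/2 + 1/3 + ... + 1/33
= 53676090078349/13127595717600
≈ 4.0888

H_33 = 53676090078349/13127595717600 ≈ 4.0888


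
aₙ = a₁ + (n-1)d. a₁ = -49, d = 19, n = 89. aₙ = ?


aₙ = a₁ + (n-1)d
= -49 + (89-1)×19
= -49 + 1672
= 1623

a_89 = 1623


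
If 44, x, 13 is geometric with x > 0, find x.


GM = √(44×13) = √572 = 23.9165

GM = 23.9165


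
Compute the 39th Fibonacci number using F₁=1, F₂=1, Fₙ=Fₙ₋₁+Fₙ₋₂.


Fibonacci sequence: 1, 1, 2, 3, 5, 8, 13, 21, 34, 55, 89, ...
F(39) = 63245986

F(39) = 63245986


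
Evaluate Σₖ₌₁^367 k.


n(n+1)/2 = 367×368/2 = 135056/2 = 67528

Σk = 67528


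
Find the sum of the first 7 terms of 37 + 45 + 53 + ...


aₙ = 37 + (7-1)×8 = 85
Sₙ = n(a₁+aₙ)/2 = 7×(37+85)/2
= 7×122/2 = 427

S_7 = 427


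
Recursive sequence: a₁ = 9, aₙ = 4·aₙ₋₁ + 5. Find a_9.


Computing step by step:
a_1 = 9
a_2 = 41
a_3 = 169
a_4 = 681
a_5 = 2729
a_6 = 10921
a_7 = 43689
a_8 = 174761
a_9 = 699049


a_9 = 699049


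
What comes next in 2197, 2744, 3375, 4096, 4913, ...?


Pattern: perfect cubes: n³
Terms: 2197, 2744, 3375, 4096, 4913
Next term = 5832

Next term = 5832


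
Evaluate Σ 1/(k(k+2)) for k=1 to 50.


1/(k(k+2)) = (1/2)·(1/k - 1/(k+2)) (partial fractions)
Telescoping: Σ = (1/2)·(1 + 1/2 - 1/51 - 1/52) = 3875/5304

Sum = 3875/5304


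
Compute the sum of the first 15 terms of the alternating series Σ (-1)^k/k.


S = -1 + 1/2 - 1/3 + 1/4 - 1/5 + 1/6 - 1/7 + 1/8 ± ...
= -0.7254
(Full series converges to -ln(2) ≈ -0.6931)

S_15 = -0.7254


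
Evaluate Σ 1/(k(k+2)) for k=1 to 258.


1/(k(k+2)) = (1/2)·(1/k - 1/(k+2)) (partial fractions)
Telescoping: Σ = (1/2)·(1 + 1/2 - 1/259 - 1/260) = 100491/134680

Sum = 100491/134680


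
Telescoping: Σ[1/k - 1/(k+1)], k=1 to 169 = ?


Telescoping: adjacent terms cancel.
= 1/1 - 1/170
= 1 - 1/170 = 169/170

Sum = 169/170


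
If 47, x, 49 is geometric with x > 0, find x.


GM = √(47×49) = √2303 = 47.9896

GM = 47.9896


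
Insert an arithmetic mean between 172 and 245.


AM = (172 + 245)/2 = 417/2 = 208.5

AM = 208.5


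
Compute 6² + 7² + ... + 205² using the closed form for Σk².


Σₖ₌6^205 k² = Σₖ₌₁^205 k² − Σₖ₌₁^5 k²
= 205·206·411/6 − 5·6·11/6
= 2892755 − 55 = 2892700

Σk² = 2892700


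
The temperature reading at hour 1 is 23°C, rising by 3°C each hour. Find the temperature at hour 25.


aₙ = a₁ + (n-1)d
= 23 + (25-1)×3
= 23 + 72
= 95

a_25 = 95


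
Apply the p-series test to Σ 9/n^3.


p-series test: Σ c/n^p converges if p > 1, diverges if p ≤ 1 (constant c > 0 doesn't affect convergence).
p = 3
3 > 1 → CONVERGES

Converges (p = 3 > 1)


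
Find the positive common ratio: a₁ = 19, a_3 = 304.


r^(n-1) = aₙ/a₁
r^2 = 304/19 = 16
r = 16^(1/2)
= ±4; taking r > 0 gives r = 4

r = 4


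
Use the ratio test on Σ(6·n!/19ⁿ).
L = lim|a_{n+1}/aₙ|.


aₙ = 6·n!/19^n
a_{n+1}/aₙ = (n+1)!/19^(n+1) × 19^n/n!  (constant 6 cancels)
= (n+1)/19
L = lim(n→∞) (n+1)/19 = ∞
L > 1 → series DIVERGES

Diverges (ratio test: L = ∞ > 1)


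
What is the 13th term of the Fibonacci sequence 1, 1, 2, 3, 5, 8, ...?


Fibonacci sequence: 1, 1, 2, 3, 5, 8, 13, 21, 34, 55, 89, ...
F(13) = 233

F(13) = 233


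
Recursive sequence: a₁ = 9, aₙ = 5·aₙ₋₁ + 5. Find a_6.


Computing step by step:
a_1 = 9
a_2 = 50
a_3 = 255
a_4 = 1280
a_5 = 6405
a_6 = 32030


a_6 = 32030


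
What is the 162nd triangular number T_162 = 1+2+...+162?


n(n+1)/2 = 162×163/2 = 26406/2 = 13203

Σk = 13203


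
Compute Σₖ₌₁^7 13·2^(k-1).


Sₙ = 13×(2^7 - 1)/(2 - 1)
= 13×(128 - 1)/1
= 13×127/1
= 1651

S_7 = 1651


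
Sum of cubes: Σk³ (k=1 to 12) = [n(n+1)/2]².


n(n+1)/2 = 12×13/2 = 78
Σk³ = 78² = 6084

Σk³ = 6084


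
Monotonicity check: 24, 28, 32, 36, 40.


Differences: 4, 4, 4, 4
All differences > 0 → strictly INCREASING

Monotonically increasing


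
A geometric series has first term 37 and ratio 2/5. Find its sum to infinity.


S∞ = a₁/(1-r) = 37/(1 - 2/5)
= 37/(3/5)
= 185/3

S∞ = 185/3


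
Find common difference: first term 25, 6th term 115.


d = (aₙ - a₁)/(n-1)
= (115 - 25)/(6-1)
= 90/5 = 18

d = 18


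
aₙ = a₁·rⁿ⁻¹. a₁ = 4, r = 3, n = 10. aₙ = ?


aₙ = a₁·r^(n-1)
= 4×3^9
= 4×19683
= 78732

a_10 = 78732


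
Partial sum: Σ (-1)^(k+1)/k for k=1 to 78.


S = 1 - 1/2 + 1/3 - 1/4 + 1/5 - 1/6 + 1/7 - 1/8 ± ...
= 0.6868
(Full series converges to +ln(2) ≈ +0.6931)

S_78 = 0.6868


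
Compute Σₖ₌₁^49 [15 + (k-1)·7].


aₙ = 15 + (49-1)×7 = 351
Sₙ = n(a₁+aₙ)/2 = 49×(15+351)/2
= 49×366/2 = 8967

S_49 = 8967


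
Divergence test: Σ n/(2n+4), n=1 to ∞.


lim(n→∞) n/(2n+4) = 1/2 = 1/2  (divide numerator and denominator by n)
lim aₙ = 1/2 ≠ 0 → series DIVERGES

Diverges (lim aₙ = 1/2 ≠ 0)


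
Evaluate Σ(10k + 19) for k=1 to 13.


Σ(10k+19) = 10·Σk + 19·n
= 10·91 + 19·13
= 910 + 247 = 1157

Σ = 1157


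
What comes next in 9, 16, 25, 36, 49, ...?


Pattern: perfect squares: n²
Terms: 9, 16, 25, 36, 49
Next term = 64

Next term = 64


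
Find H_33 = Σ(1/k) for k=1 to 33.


H_33 = 1/1 + 1/2 + 1/3 + ... + 1/33
= 53676090078349/13127595717600
≈ 4.0888

H_33 = 53676090078349/13127595717600 ≈ 4.0888


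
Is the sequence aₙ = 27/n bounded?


a₁ = 27, a₂ = 27/2, a₃ = 27/3, ...
0 < aₙ ≤ 27 for all n ≥ 1
Lower bound: 0, Upper bound: 27
The sequence IS bounded

Bounded (0 < aₙ ≤ 27)


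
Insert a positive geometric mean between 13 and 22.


GM = √(13×22) = √286 = 16.9115

GM = 16.9115


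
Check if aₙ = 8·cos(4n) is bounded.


For all n, -1 ≤ cos(4n) ≤ 1, so -8 ≤ 8·cos(4n) ≤ 8
Lower bound: -8, Upper bound: 8
The sequence IS bounded

Bounded (-8 ≤ aₙ ≤ 8)


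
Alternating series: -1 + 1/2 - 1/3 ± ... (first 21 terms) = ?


S = -1 + 1/2 - 1/3 + 1/4 - 1/5 + 1/6 - 1/7 + 1/8 ± ...
= -0.7164
(Full series converges to -ln(2) ≈ -0.6931)

S_21 = -0.7164


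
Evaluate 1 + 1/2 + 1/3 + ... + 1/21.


H_21 = 1/1 + 1/2 + 1/3 + ... + 1/21
= 18858053/5173168
≈ 3.6454

H_21 = 18858053/5173168 ≈ 3.6454


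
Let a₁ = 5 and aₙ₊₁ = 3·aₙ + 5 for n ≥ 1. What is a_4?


Computing step by step:
a_1 = 5
a_2 = 20
a_3 = 65
a_4 = 200


a_4 = 200


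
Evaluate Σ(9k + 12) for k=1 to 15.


Σ(9k+12) = 9·Σk + 12·n
= 9·120 + 12·15
= 1080 + 180 = 1260

Σ = 1260


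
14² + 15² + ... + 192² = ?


Σₖ₌14^192 k² = Σₖ₌₁^192 k² − Σₖ₌₁^13 k²
= 192·193·385/6 − 13·14·27/6
= 2377760 − 819 = 2376941

Σk² = 2376941


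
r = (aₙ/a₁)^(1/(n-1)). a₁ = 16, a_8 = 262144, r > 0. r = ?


r^(n-1) = aₙ/a₁
r^7 = 262144/16 = 16384
r = 16384^(1/7)
= 4

r = 4


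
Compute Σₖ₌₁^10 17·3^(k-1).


Sₙ = 17×(3^10 - 1)/(3 - 1)
= 17×(59049 - 1)/2
= 17×59048/2
= 501908

S_10 = 501908


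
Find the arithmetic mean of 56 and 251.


AM = (56 + 251)/2 = 307/2 = 153.5

AM = 153.5


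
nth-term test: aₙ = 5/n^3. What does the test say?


lim(n→∞) 5/n^3 = 0
lim aₙ = 0 → nth-term test is INCONCLUSIVE
(Need other tests; this is actually a convergent p-series with p=3 > 1)

Inconclusive (lim aₙ = 0; need another test)


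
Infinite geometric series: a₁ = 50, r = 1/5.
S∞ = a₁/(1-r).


S∞ = a₁/(1-r) = 50/(1 - 1/5)
= 50/(4/5)
= 125/2

S∞ = 125/2


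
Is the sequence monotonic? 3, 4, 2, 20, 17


Differences: 1, -2, 18, -3
Difference at position 1 is +1 (> 0) but position 2 is -2 (< 0) — sequence both rises and falls
→ NOT monotonic

Not monotonic


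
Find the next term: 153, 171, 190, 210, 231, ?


Pattern: triangular numbers: n(n+1)/2
Terms: 153, 171, 190, 210, 231
Next term = 253

Next term = 253


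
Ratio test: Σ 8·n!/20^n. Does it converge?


aₙ = 8·n!/20^n
a_{n+1}/aₙ = (n+1)!/20^(n+1) × 20^n/n!  (constant 8 cancels)
= (n+1)/20
L = lim(n→∞) (n+1)/20 = ∞
L > 1 → series DIVERGES

Diverges (ratio test: L = ∞ > 1)


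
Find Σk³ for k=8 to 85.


Σₖ₌8^85 k³ = [85·86/2]² − [7·8/2]²
= 13359025 − 784 = 13358241

Σk³ = 13358241


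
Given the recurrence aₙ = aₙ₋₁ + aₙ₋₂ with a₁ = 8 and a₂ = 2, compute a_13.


Computing iteratively: 8, 2, 10, 12, 22, 34, 56, 90, 146, 236, 382, 618, ...
a_13 = 1000

a_13 = 1000


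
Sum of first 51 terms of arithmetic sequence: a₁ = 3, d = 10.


aₙ = 3 + (51-1)×10 = 503
Sₙ = n(a₁+aₙ)/2 = 51×(3+503)/2
= 51×506/2 = 12903

S_51 = 12903


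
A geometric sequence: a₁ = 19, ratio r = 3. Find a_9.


aₙ = a₁·r^(n-1)
= 19×3^8
= 19×6561
= 124659

a_9 = 124659


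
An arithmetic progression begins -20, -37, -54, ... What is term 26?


aₙ = a₁ + (n-1)d
= -20 + (26-1)×-17
= -20 - 425
= -445

a_26 = -445


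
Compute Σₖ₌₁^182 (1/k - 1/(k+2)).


Telescoping with gap 2: two head and two tail terms survive.
= (1 + 1/2) - (1/183 + 1/184)
= 3/2 - 1/183 - 1/184 = 50141/33672

Sum = 50141/33672


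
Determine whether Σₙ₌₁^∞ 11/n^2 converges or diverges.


p-series test: Σ c/n^p converges if p > 1, diverges if p ≤ 1 (constant c > 0 doesn't affect convergence).
p = 2
2 > 1 → CONVERGES

Converges (p = 2 > 1)


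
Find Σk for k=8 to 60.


Σₖ₌8^60 k = Σₖ₌₁^60 k − Σₖ₌₁^7 k
= 60·61/2 − 7·8/2
= 1830 − 28 = 1802

Σk = 1802


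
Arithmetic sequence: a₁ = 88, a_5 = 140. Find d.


d = (aₙ - a₁)/(n-1)
= (140 - 88)/(5-1)
= 52/4 = 13

d = 13


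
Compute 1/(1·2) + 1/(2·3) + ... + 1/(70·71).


1/(k(k+1)) = 1/k - 1/(k+1) (partial fractions)
Telescoping: Σ = 1 - 1/71 = 70/71

Sum = 70/71


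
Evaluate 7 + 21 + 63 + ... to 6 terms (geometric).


Sₙ = 7×(3^6 - 1)/(3 - 1)
= 7×(729 - 1)/2
= 7×728/2
= 2548

S_6 = 2548


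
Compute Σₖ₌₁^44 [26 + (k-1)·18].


aₙ = 26 + (44-1)×18 = 800
Sₙ = n(a₁+aₙ)/2 = 44×(26+800)/2
= 44×826/2 = 18172

S_44 = 18172


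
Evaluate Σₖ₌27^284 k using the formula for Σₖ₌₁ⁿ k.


Σₖ₌27^284 k = Σₖ₌₁^284 k − Σₖ₌₁^26 k
= 284·285/2 − 26·27/2
= 40470 − 351 = 40119

Σk = 40119


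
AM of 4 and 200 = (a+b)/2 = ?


AM = (4 + 200)/2 = 204/2 = 102

AM = 102


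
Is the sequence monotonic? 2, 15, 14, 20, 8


Differences: 13, -1, 6, -12
Difference at position 1 is +13 (> 0) but position 2 is -1 (< 0) — sequence both rises and falls
→ NOT monotonic

Not monotonic


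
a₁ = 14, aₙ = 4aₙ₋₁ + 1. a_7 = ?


Computing step by step:
a_1 = 14
a_2 = 57
a_3 = 229
a_4 = 917
a_5 = 3669
a_6 = 14677
a_7 = 58709


a_7 = 58709


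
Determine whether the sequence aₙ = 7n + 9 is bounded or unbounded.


aₙ = 7n + 9 → as n→∞, aₙ→∞
No finite upper bound exists
The sequence is UNBOUNDED

Unbounded (aₙ → ∞ as n → ∞)


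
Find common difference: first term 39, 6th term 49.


d = (aₙ - a₁)/(n-1)
= (49 - 39)/(6-1)
= 10/5 = 2

d = 2


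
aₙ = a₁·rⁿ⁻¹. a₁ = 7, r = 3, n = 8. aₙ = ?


aₙ = a₁·r^(n-1)
= 7×3^7
= 7×2187
= 15309

a_8 = 15309


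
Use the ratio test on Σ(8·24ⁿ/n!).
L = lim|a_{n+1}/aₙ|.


aₙ = 8·24^n/n!
a_{n+1}/aₙ = 24^(n+1)/(n+1)! × n!/24^n  (constant 8 cancels)
= 24/(n+1)
L = lim(n→∞) 24/(n+1) = 0
L < 1 → series CONVERGES

Converges (ratio test: L = 0 < 1)


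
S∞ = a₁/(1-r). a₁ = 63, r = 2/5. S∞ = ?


S∞ = a₁/(1-r) = 63/(1 - 2/5)
= 63/(3/5)
= 105

S∞ = 105


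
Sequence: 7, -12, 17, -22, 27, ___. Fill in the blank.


Pattern: alternating sign, magnitude arithmetic (d=5)
Terms: 7, -12, 17, -22, 27
Next term = -32

Next term = -32


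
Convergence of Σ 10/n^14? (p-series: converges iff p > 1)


p-series test: Σ c/n^p converges if p > 1, diverges if p ≤ 1 (constant c > 0 doesn't affect convergence).
p = 14
14 > 1 → CONVERGES

Converges (p = 14 > 1)


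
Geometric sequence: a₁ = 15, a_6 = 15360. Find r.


r^(n-1) = aₙ/a₁
r^5 = 15360/15 = 1024
r = 1024^(1/5)
= 4

r = 4


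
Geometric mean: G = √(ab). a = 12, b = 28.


GM = √(12×28) = √336 = 18.3303

GM = 18.3303


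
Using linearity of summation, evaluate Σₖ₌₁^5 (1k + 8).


Σ(1k+8) = 1·Σk + 8·n
= 1·15 + 8·5
= 15 + 40 = 55

Σ = 55


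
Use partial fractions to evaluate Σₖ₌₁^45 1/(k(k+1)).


1/(k(k+1)) = 1/k - 1/(k+1) (partial fractions)
Telescoping: Σ = 1 - 1/46 = 45/46

Sum = 45/46


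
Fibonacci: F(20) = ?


Fibonacci sequence: 1, 1, 2, 3, 5, 8, 13, 21, 34, 55, 89, ...
F(20) = 6765

F(20) = 6765


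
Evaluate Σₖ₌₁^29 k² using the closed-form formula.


n = 29
n(n+1)(2n+1)/6 = 29×30×59/6
= 51330/6 = 8555

Σk² = 8555


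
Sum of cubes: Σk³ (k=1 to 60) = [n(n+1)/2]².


n(n+1)/2 = 60×61/2 = 1830
Σk³ = 1830² = 3348900

Σk³ = 3348900


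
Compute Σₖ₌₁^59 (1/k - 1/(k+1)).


Telescoping: adjacent terms cancel.
= 1/1 - 1/60
= 1 - 1/60 = 59/60

Sum = 59/60


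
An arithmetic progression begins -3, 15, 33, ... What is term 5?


aₙ = a₁ + (n-1)d
= -3 + (5-1)×18
= -3 + 72
= 69

a_5 = 69


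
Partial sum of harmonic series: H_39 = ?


H_39 = 1/1 + 1/2 + 1/3 + ... + 1/39
= 2066035355155033/485721041551200
≈ 4.2535

H_39 = 2066035355155033/485721041551200 ≈ 4.2535


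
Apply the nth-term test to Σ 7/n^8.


lim(n→∞) 7/n^8 = 0
lim aₙ = 0 → nth-term test is INCONCLUSIVE
(Need other tests; this is actually a convergent p-series with p=8 > 1)

Inconclusive (lim aₙ = 0; need another test)


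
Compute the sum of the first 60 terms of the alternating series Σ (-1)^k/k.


S = -1 + 1/2 - 1/3 + 1/4 - 1/5 + 1/6 - 1/7 + 1/8 ± ...
= -0.6849
(Full series converges to -ln(2) ≈ -0.6931)

S_60 = -0.6849


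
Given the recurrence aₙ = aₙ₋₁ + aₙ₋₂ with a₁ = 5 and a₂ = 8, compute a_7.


Computing iteratively: 5, 8, 13, 21, 34, 55, 89
a_7 = 89

a_7 = 89


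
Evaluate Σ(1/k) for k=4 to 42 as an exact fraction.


Σₖ₌4^42 1/k = 1/4 + 1/5 + 1/6 + ... + 1/42
= 7093594186011419/2844937529085600
≈ 2.4934

Sum = 7093594186011419/2844937529085600 ≈ 2.4934


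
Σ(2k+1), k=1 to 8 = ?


Σ(2k+1) = 2·Σk + 1·n
= 2·36 + 1·8
= 72 + 8 = 80

Σ = 80


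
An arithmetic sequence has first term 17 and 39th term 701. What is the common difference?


d = (aₙ - a₁)/(n-1)
= (701 - 17)/(39-1)
= 684/38 = 18

d = 18


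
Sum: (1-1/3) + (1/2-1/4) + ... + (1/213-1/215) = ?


Telescoping with gap 2: two head and two tail terms survive.
= (1 + 1/2) - (1/214 + 1/215)
= 3/2 - 1/214 - 1/215 = 34293/23005

Sum = 34293/23005


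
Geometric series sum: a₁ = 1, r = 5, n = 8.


Sₙ = 1×(5^8 - 1)/(5 - 1)
= 1×(390625 - 1)/4
= 1×390624/4
= 97656

S_8 = 97656


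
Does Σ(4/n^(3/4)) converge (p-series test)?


p-series test: Σ c/n^p converges if p > 1, diverges if p ≤ 1 (constant c > 0 doesn't affect convergence).
p = 3/4
3/4 ≤ 1 → DIVERGES

Diverges (p = 3/4 ≤ 1)


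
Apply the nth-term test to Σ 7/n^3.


lim(n→∞) 7/n^3 = 0
lim aₙ = 0 → nth-term test is INCONCLUSIVE
(Need other tests; this is actually a convergent p-series with p=3 > 1)

Inconclusive (lim aₙ = 0; need another test)


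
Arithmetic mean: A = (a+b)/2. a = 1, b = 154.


AM = (1 + 154)/2 = 155/2 = 77.5

AM = 77.5


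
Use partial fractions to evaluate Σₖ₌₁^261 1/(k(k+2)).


1/(k(k+2)) = (1/2)·(1/k - 1/(k+2)) (partial fractions)
Telescoping: Σ = (1/2)·(1 + 1/2 - 1/262 - 1/263) = 51417/68906

Sum = 51417/68906


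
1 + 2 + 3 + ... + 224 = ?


n(n+1)/2 = 224×225/2 = 50400/2 = 25200

Σk = 25200


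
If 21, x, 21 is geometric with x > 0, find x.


GM = √(21×21) = √441 = 21

GM = 21


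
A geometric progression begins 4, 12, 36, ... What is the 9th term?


aₙ = a₁·r^(n-1)
= 4×3^8
= 4×6561
= 26244

a_9 = 26244


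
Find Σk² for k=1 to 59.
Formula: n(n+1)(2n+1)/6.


n = 59
n(n+1)(2n+1)/6 = 59×60×119/6
= 421260/6 = 70210

Σk² = 70210


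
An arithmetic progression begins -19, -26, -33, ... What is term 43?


aₙ = a₁ + (n-1)d
= -19 + (43-1)×-7
= -19 - 294
= -313

a_43 = -313


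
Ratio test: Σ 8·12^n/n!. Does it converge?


aₙ = 8·12^n/n!
a_{n+1}/aₙ = 12^(n+1)/(n+1)! × n!/12^n  (constant 8 cancels)
= 12/(n+1)
L = lim(n→∞) 12/(n+1) = 0
L < 1 → series CONVERGES

Converges (ratio test: L = 0 < 1)


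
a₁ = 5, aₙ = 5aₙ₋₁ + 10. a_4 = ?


Computing step by step:
a_1 = 5
a_2 = 35
a_3 = 185
a_4 = 935


a_4 = 935


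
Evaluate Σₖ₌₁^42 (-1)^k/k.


S = -1 + 1/2 - 1/3 + 1/4 - 1/5 + 1/6 - 1/7 + 1/8 ± ...
= -0.6814
(Full series converges to -ln(2) ≈ -0.6931)

S_42 = -0.6814


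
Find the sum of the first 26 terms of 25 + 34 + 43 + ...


aₙ = 25 + (26-1)×9 = 250
Sₙ = n(a₁+aₙ)/2 = 26×(25+250)/2
= 26×275/2 = 3575

S_26 = 3575


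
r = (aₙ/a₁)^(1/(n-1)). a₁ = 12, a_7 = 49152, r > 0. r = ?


r^(n-1) = aₙ/a₁
r^6 = 49152/12 = 4096
r = 4096^(1/6)
= ±4; taking r > 0 gives r = 4

r = 4


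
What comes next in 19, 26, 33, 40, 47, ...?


Pattern: arithmetic (d=7)
Terms: 19, 26, 33, 40, 47
Next term = 54

Next term = 54


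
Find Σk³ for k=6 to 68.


Σₖ₌6^68 k³ = [68·69/2]² − [5·6/2]²
= 5503716 − 225 = 5503491

Σk³ = 5503491


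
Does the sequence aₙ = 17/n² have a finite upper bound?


a₁ = 17, a₂ = 17/4, a₃ = 17/9, ...
0 < aₙ ≤ 17 for all n ≥ 1
The sequence IS bounded

Bounded (0 < aₙ ≤ 17)


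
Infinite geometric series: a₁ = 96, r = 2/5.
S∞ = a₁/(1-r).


S∞ = a₁/(1-r) = 96/(1 - 2/5)
= 96/(3/5)
= 160

S∞ = 160


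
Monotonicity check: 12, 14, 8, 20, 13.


Differences: 2, -6, 12, -7
Difference at position 1 is +2 (> 0) but position 2 is -6 (< 0) — sequence both rises and falls
→ NOT monotonic

Not monotonic


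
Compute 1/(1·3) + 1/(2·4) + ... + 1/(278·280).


1/(k(k+2)) = (1/2)·(1/k - 1/(k+2)) (partial fractions)
Telescoping: Σ = (1/2)·(1 + 1/2 - 1/279 - 1/280) = 116621/156240

Sum = 116621/156240


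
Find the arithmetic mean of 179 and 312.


AM = (179 + 312)/2 = 491/2 = 245.5

AM = 245.5


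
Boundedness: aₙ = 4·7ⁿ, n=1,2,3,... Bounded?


aₙ = 4·7ⁿ → as n→∞, aₙ→∞ (since base 7 > 1)
No finite upper bound exists
The sequence is UNBOUNDED

Unbounded (aₙ → ∞ as n → ∞)


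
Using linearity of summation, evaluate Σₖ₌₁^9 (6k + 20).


Σ(6k+20) = 6·Σk + 20·n
= 6·45 + 20·9
= 270 + 180 = 450

Σ = 450


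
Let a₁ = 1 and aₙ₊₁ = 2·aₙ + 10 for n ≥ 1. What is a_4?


Computing step by step:
a_1 = 1
a_2 = 12
a_3 = 34
a_4 = 78


a_4 = 78


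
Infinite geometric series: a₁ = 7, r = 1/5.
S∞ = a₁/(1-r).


S∞ = a₁/(1-r) = 7/(1 - 1/5)
= 7/(4/5)
= 35/4

S∞ = 35/4


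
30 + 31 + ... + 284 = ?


Σₖ₌30^284 k = Σₖ₌₁^284 k − Σₖ₌₁^29 k
= 284·285/2 − 29·30/2
= 40470 − 435 = 40035

Σk = 40035


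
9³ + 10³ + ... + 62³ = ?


Σₖ₌9^62 k³ = [62·63/2]² − [8·9/2]²
= 3814209 − 1296 = 3812913

Σk³ = 3812913


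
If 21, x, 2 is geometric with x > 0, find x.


GM = √(21×2) = √42 = 6.4807

GM = 6.4807


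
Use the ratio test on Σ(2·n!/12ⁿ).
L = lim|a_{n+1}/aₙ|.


aₙ = 2·n!/12^n
a_{n+1}/aₙ = (n+1)!/12^(n+1) × 12^n/n!  (constant 2 cancels)
= (n+1)/12
L = lim(n→∞) (n+1)/12 = ∞
L > 1 → series DIVERGES

Diverges (ratio test: L = ∞ > 1)


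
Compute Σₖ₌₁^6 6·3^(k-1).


Sₙ = 6×(3^6 - 1)/(3 - 1)
= 6×(729 - 1)/2
= 6×728/2
= 2184

S_6 = 2184


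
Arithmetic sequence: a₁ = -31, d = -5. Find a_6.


aₙ = a₁ + (n-1)d
= -31 + (6-1)×-5
= -31 - 25
= -56

a_6 = -56


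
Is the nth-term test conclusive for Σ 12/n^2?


lim(n→∞) 12/n^2 = 0
lim aₙ = 0 → nth-term test is INCONCLUSIVE
(Need other tests; this is actually a convergent p-series with p=2 > 1)

Inconclusive (lim aₙ = 0; need another test)


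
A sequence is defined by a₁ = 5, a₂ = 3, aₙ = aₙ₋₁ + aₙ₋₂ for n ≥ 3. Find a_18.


Computing iteratively: 5, 3, 8, 11, 19, 30, 49, 79, 128, 207, 335, 542, ...
a_18 = 9726

a_18 = 9726


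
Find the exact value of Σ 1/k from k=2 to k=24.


Σₖ₌2^24 1/k = 1/2 + 1/3 + 1/4 + ... + 1/24
= 990874363/356948592
≈ 2.776

Sum = 990874363/356948592 ≈ 2.776


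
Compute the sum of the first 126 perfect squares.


n = 126
n(n+1)(2n+1)/6 = 126×127×253/6
= 4048506/6 = 674751

Σk² = 674751


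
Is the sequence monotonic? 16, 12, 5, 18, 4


Differences: -4, -7, 13, -14
Difference at position 3 is +13 (> 0) but position 1 is -4 (< 0) — sequence both rises and falls
→ NOT monotonic

Not monotonic


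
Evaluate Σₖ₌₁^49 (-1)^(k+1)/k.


S = 1 - 1/2 + 1/3 - 1/4 + 1/5 - 1/6 + 1/7 - 1/8 ± ...
= 0.7032
(Full series converges to +ln(2) ≈ +0.6931)

S_49 = 0.7032


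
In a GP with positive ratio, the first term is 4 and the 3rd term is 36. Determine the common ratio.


r^(n-1) = aₙ/a₁
r^2 = 36/4 = 9
r = 9^(1/2)
= ±3; taking r > 0 gives r = 3

r = 3


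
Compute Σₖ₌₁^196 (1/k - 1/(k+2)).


Telescoping with gap 2: two head and two tail terms survive.
= (1 + 1/2) - (1/197 + 1/198)
= 3/2 - 1/197 - 1/198 = 29057/19503

Sum = 29057/19503


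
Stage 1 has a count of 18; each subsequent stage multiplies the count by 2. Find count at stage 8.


aₙ = a₁·r^(n-1)
= 18×2^7
= 18×128
= 2304

a_8 = 2304


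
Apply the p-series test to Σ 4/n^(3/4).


p-series test: Σ c/n^p converges if p > 1, diverges if p ≤ 1 (constant c > 0 doesn't affect convergence).
p = 3/4
3/4 ≤ 1 → DIVERGES

Diverges (p = 3/4 ≤ 1)


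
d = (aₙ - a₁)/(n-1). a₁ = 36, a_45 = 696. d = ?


d = (aₙ - a₁)/(n-1)
= (696 - 36)/(45-1)
= 660/44 = 15

d = 15


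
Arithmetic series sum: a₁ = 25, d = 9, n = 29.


aₙ = 25 + (29-1)×9 = 277
Sₙ = n(a₁+aₙ)/2 = 29×(25+277)/2
= 29×302/2 = 4379

S_29 = 4379


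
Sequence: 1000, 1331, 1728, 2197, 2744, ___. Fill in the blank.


Pattern: perfect cubes: n³
Terms: 1000, 1331, 1728, 2197, 2744
Next term = 3375

Next term = 3375


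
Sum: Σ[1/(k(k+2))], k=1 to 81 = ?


1/(k(k+2)) = (1/2)·(1/k - 1/(k+2)) (partial fractions)
Telescoping: Σ = (1/2)·(1 + 1/2 - 1/82 - 1/83) = 2511/3403

Sum = 2511/3403


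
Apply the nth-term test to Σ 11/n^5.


lim(n→∞) 11/n^5 = 0
lim aₙ = 0 → nth-term test is INCONCLUSIVE
(Need other tests; this is actually a convergent p-series with p=5 > 1)

Inconclusive (lim aₙ = 0; need another test)


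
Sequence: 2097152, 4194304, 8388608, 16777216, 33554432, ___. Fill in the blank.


Pattern: powers of 2: 2ⁿ
Terms: 2097152, 4194304, 8388608, 16777216, 33554432
Next term = 67108864

Next term = 67108864


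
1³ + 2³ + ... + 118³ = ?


n(n+1)/2 = 118×119/2 = 7021
Σk³ = 7021² = 49294441

Σk³ = 49294441


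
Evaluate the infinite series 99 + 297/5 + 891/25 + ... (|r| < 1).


S∞ = a₁/(1-r) = 99/(1 - 3/5)
= 99/(2/5)
= 495/2

S∞ = 495/2


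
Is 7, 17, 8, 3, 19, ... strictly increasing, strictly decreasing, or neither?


Differences: 10, -9, -5, 16
Difference at position 1 is +10 (> 0) but position 2 is -9 (< 0) — sequence both rises and falls
→ NOT monotonic

Not monotonic


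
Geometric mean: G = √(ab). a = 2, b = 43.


GM = √(2×43) = √86 = 9.2736

GM = 9.2736


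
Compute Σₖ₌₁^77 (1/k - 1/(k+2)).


Telescoping with gap 2: two head and two tail terms survive.
= (1 + 1/2) - (1/78 + 1/79)
= 3/2 - 1/78 - 1/79 = 4543/3081

Sum = 4543/3081


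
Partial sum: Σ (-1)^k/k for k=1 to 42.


S = -1 + 1/2 - 1/3 + 1/4 - 1/5 + 1/6 - 1/7 + 1/8 ± ...
= -0.6814
(Full series converges to -ln(2) ≈ -0.6931)

S_42 = -0.6814


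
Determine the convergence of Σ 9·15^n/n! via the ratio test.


aₙ = 9·15^n/n!
a_{n+1}/aₙ = 15^(n+1)/(n+1)! × n!/15^n  (constant 9 cancels)
= 15/(n+1)
L = lim(n→∞) 15/(n+1) = 0
L < 1 → series CONVERGES

Converges (ratio test: L = 0 < 1)


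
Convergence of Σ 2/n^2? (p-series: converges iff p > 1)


p-series test: Σ c/n^p converges if p > 1, diverges if p ≤ 1 (constant c > 0 doesn't affect convergence).
p = 2
2 > 1 → CONVERGES

Converges (p = 2 > 1)


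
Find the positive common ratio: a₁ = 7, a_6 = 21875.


r^(n-1) = aₙ/a₁
r^5 = 21875/7 = 3125
r = 3125^(1/5)
= 5

r = 5


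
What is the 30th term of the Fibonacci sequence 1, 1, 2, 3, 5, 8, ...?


Fibonacci sequence: 1, 1, 2, 3, 5, 8, 13, 21, 34, 55, 89, ...
F(30) = 832040

F(30) = 832040


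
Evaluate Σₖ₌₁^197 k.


n(n+1)/2 = 197×198/2 = 39006/2 = 19503

Σk = 19503


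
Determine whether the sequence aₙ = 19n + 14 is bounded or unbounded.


aₙ = 19n + 14 → as n→∞, aₙ→∞
No finite upper bound exists
The sequence is UNBOUNDED

Unbounded (aₙ → ∞ as n → ∞)


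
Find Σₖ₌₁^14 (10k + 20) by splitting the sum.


Σ(10k+20) = 10·Σk + 20·n
= 10·105 + 20·14
= 1050 + 280 = 1330

Σ = 1330


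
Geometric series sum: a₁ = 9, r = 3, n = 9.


Sₙ = 9×(3^9 - 1)/(3 - 1)
= 9×(19683 - 1)/2
= 9×19682/2
= 88569

S_9 = 88569


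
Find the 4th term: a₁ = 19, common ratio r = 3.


aₙ = a₁·r^(n-1)
= 19×3^3
= 19×27
= 513

a_4 = 513


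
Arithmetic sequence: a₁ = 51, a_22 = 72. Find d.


d = (aₙ - a₁)/(n-1)
= (72 - 51)/(22-1)
= 21/21 = 1

d = 1


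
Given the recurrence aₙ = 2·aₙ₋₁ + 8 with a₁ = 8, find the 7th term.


Computing step by step:
a_1 = 8
a_2 = 24
a_3 = 56
a_4 = 120
a_5 = 248
a_6 = 504
a_7 = 1016


a_7 = 1016


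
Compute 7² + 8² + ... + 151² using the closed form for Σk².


Σₖ₌7^151 k² = Σₖ₌₁^151 k² − Σₖ₌₁^6 k²
= 151·152·303/6 − 6·7·13/6
= 1159076 − 91 = 1158985

Σk² = 1158985


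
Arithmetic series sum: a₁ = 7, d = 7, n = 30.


aₙ = 7 + (30-1)×7 = 210
Sₙ = n(a₁+aₙ)/2 = 30×(7+210)/2
= 30×217/2 = 3255

S_30 = 3255


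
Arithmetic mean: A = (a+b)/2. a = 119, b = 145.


AM = (119 + 145)/2 = 264/2 = 132

AM = 132


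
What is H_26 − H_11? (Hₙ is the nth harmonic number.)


Σₖ₌12^26 1/k = 1/12 + 1/13 + 1/14 + ... + 1/26
= 22341654331/26771144400
≈ 0.8345

Sum = 22341654331/26771144400 ≈ 0.8345


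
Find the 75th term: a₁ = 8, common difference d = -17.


aₙ = a₁ + (n-1)d
= 8 + (75-1)×-17
= 8 - 1258
= -1250

a_75 = -1250


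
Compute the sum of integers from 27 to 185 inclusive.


Σₖ₌27^185 k = Σₖ₌₁^185 k − Σₖ₌₁^26 k
= 185·186/2 − 26·27/2
= 17205 − 351 = 16854

Σk = 16854


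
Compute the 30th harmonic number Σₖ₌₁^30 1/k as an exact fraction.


H_30 = 1/1 + 1/2 + 1/3 + ... + 1/30
= 9304682830147/2329089562800
≈ 3.995

H_30 = 9304682830147/2329089562800 ≈ 3.995


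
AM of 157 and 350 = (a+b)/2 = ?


AM = (157 + 350)/2 = 507/2 = 253.5

AM = 253.5


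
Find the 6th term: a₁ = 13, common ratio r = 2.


aₙ = a₁·r^(n-1)
= 13×2^5
= 13×32
= 416

a_6 = 416


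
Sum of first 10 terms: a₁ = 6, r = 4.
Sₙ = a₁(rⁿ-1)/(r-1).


Sₙ = 6×(4^10 - 1)/(4 - 1)
= 6×(1048576 - 1)/3
= 6×1048575/3
= 2097150

S_10 = 2097150


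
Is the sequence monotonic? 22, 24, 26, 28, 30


Differences: 2, 2, 2, 2
All differences > 0 → strictly INCREASING

Monotonically increasing


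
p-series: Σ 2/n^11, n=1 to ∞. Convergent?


p-series test: Σ c/n^p converges if p > 1, diverges if p ≤ 1 (constant c > 0 doesn't affect convergence).
p = 11
11 > 1 → CONVERGES

Converges (p = 11 > 1)


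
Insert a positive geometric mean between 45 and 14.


GM = √(45×14) = √630 = 25.0998

GM = 25.0998


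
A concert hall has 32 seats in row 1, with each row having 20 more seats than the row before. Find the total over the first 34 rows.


aₙ = 32 + (34-1)×20 = 692
Sₙ = n(a₁+aₙ)/2 = 34×(32+692)/2
= 34×724/2 = 12308

S_34 = 12308


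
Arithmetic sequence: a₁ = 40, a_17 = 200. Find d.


d = (aₙ - a₁)/(n-1)
= (200 - 40)/(17-1)
= 160/16 = 10

d = 10


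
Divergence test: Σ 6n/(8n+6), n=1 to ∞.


lim(n→∞) 6n/(8n+6) = 6/8 = 3/4  (divide numerator and denominator by n)
lim aₙ = 3/4 ≠ 0 → series DIVERGES

Diverges (lim aₙ = 3/4 ≠ 0)


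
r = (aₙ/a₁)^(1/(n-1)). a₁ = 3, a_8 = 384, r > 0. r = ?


r^(n-1) = aₙ/a₁
r^7 = 384/3 = 128
r = 128^(1/7)
= 2

r = 2


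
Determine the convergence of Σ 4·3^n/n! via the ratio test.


aₙ = 4·3^n/n!
a_{n+1}/aₙ = 3^(n+1)/(n+1)! × n!/3^n  (constant 4 cancels)
= 3/(n+1)
L = lim(n→∞) 3/(n+1) = 0
L < 1 → series CONVERGES

Converges (ratio test: L = 0 < 1)


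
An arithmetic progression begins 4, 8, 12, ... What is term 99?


aₙ = a₁ + (n-1)d
= 4 + (99-1)×4
= 4 + 392
= 396

a_99 = 396


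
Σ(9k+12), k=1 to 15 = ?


Σ(9k+12) = 9·Σk + 12·n
= 9·120 + 12·15
= 1080 + 180 = 1260

Σ = 1260


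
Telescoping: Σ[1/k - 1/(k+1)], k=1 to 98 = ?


Telescoping: adjacent terms cancel.
= 1/1 - 1/99
= 1 - 1/99 = 98/99

Sum = 98/99


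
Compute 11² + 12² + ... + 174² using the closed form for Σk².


Σₖ₌11^174 k² = Σₖ₌₁^174 k² − Σₖ₌₁^10 k²
= 174·175·349/6 − 10·11·21/6
= 1771175 − 385 = 1770790

Σk² = 1770790


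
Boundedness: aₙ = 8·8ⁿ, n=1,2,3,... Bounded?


aₙ = 8·8ⁿ → as n→∞, aₙ→∞ (since base 8 > 1)
No finite upper bound exists
The sequence is UNBOUNDED

Unbounded (aₙ → ∞ as n → ∞)


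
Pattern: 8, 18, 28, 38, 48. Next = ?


Pattern: arithmetic (d=10)
Terms: 8, 18, 28, 38, 48
Next term = 58

Next term = 58


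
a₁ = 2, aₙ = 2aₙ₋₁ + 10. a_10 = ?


Computing step by step:
a_1 = 2
a_2 = 14
a_3 = 38
a_4 = 86
a_5 = 182
a_6 = 374
a_7 = 758
a_8 = 1526
a_9 = 3062
a_10 = 6134


a_10 = 6134


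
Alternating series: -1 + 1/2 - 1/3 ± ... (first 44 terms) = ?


S = -1 + 1/2 - 1/3 + 1/4 - 1/5 + 1/6 - 1/7 + 1/8 ± ...
= -0.6819
(Full series converges to -ln(2) ≈ -0.6931)

S_44 = -0.6819


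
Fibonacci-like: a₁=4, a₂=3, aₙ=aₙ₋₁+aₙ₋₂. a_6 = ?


Computing iteratively: 4, 3, 7, 10, 17, 27
a_6 = 27

a_6 = 27


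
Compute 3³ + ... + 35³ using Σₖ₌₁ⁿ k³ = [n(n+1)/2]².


Σₖ₌3^35 k³ = [35·36/2]² − [2·3/2]²
= 396900 − 9 = 396891

Σk³ = 396891


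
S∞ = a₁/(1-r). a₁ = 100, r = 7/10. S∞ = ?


S∞ = a₁/(1-r) = 100/(1 - 7/10)
= 100/(3/10)
= 1000/3

S∞ = 1000/3


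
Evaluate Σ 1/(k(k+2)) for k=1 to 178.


1/(k(k+2)) = (1/2)·(1/k - 1/(k+2)) (partial fractions)
Telescoping: Σ = (1/2)·(1 + 1/2 - 1/179 - 1/180) = 47971/64440

Sum = 47971/64440


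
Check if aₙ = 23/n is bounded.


a₁ = 23, a₂ = 23/2, a₃ = 23/3, ...
0 < aₙ ≤ 23 for all n ≥ 1
Lower bound: 0, Upper bound: 23
The sequence IS bounded

Bounded (0 < aₙ ≤ 23)


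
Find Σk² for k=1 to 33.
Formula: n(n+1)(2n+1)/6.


n = 33
n(n+1)(2n+1)/6 = 33×34×67/6
= 75174/6 = 12529

Σk² = 12529


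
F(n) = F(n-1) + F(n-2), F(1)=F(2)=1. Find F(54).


Fibonacci sequence: 1, 1, 2, 3, 5, 8, 13, 21, 34, 55, 89, ...
F(54) = 86267571272

F(54) = 86267571272


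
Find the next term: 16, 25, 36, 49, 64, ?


Pattern: perfect squares: n²
Terms: 16, 25, 36, 49, 64
Next term = 81

Next term = 81


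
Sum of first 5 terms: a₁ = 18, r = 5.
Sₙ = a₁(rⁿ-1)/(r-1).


Sₙ = 18×(5^5 - 1)/(5 - 1)
= 18×(3125 - 1)/4
= 18×3124/4
= 14058

S_5 = 14058


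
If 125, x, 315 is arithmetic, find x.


AM = (125 + 315)/2 = 440/2 = 220

AM = 220


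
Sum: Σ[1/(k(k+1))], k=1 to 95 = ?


1/(k(k+1)) = 1/k - 1/(k+1) (partial fractions)
Telescoping: Σ = 1 - 1/96 = 95/96

Sum = 95/96


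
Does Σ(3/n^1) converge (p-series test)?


p-series test: Σ c/n^p converges if p > 1, diverges if p ≤ 1 (constant c > 0 doesn't affect convergence).
p = 1
1 ≤ 1 → DIVERGES

Diverges (p = 1 ≤ 1)


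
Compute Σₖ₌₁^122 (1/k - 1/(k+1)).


Telescoping: adjacent terms cancel.
= 1/1 - 1/123
= 1 - 1/123 = 122/123

Sum = 122/123


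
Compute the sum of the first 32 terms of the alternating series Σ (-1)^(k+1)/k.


S = 1 - 1/2 + 1/3 - 1/4 + 1/5 - 1/6 + 1/7 - 1/8 ± ...
= 0.6778
(Full series converges to +ln(2) ≈ +0.6931)

S_32 = 0.6778


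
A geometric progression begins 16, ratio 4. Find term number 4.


aₙ = a₁·r^(n-1)
= 16×4^3
= 16×64
= 1024

a_4 = 1024


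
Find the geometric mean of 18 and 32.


GM = √(18×32) = √576 = 24

GM = 24


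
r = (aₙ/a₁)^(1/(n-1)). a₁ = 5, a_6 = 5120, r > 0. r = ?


r^(n-1) = aₙ/a₁
r^5 = 5120/5 = 1024
r = 1024^(1/5)
= 4

r = 4


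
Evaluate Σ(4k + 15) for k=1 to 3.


Σ(4k+15) = 4·Σk + 15·n
= 4·6 + 15·3
= 24 + 45 = 69

Σ = 69


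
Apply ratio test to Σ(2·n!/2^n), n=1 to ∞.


aₙ = 2·n!/2^n
a_{n+1}/aₙ = (n+1)!/2^(n+1) × 2^n/n!  (constant 2 cancels)
= (n+1)/2
L = lim(n→∞) (n+1)/2 = ∞
L > 1 → series DIVERGES

Diverges (ratio test: L = ∞ > 1)


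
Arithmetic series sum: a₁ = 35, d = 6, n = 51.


aₙ = 35 + (51-1)×6 = 335
Sₙ = n(a₁+aₙ)/2 = 51×(35+335)/2
= 51×370/2 = 9435

S_51 = 9435


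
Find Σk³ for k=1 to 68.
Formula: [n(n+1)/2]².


n(n+1)/2 = 68×69/2 = 2346
Σk³ = 2346² = 5503716

Σk³ = 5503716


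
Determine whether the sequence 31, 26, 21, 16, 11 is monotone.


Differences: -5, -5, -5, -5
All differences < 0 → strictly DECREASING

Monotonically decreasing


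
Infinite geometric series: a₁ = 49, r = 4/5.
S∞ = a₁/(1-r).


S∞ = a₁/(1-r) = 49/(1 - 4/5)
= 49/(1/5)
= 245

S∞ = 245


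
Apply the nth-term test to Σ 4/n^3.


lim(n→∞) 4/n^3 = 0
lim aₙ = 0 → nth-term test is INCONCLUSIVE
(Need other tests; this is actually a convergent p-series with p=3 > 1)

Inconclusive (lim aₙ = 0; need another test)


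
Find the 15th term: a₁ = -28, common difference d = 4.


aₙ = a₁ + (n-1)d
= -28 + (15-1)×4
= -28 + 56
= 28

a_15 = 28
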